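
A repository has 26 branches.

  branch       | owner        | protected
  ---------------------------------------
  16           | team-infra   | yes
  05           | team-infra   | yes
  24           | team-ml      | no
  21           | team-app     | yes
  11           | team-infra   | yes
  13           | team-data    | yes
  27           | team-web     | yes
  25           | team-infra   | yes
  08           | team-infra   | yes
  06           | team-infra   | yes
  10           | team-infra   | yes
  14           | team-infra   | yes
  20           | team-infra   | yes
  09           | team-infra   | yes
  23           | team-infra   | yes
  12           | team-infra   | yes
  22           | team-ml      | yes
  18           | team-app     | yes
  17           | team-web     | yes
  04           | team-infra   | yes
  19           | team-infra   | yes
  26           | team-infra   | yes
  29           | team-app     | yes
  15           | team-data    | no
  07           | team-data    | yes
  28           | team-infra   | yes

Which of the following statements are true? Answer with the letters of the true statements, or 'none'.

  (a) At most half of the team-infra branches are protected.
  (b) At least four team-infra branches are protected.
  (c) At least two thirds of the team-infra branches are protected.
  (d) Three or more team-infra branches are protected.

|A| = 16, |A ∩ B| = 16, |A ∖ B| = 0.
(a) |A ∩ B| ≤ |A ∖ B|: fails.
(b) |A ∩ B| ≥ 4: holds.
(c) |A ∩ B| / |A| ≥ 2/3: holds.
(d) |A ∩ B| ≥ 3: holds.

(b), (c), (d)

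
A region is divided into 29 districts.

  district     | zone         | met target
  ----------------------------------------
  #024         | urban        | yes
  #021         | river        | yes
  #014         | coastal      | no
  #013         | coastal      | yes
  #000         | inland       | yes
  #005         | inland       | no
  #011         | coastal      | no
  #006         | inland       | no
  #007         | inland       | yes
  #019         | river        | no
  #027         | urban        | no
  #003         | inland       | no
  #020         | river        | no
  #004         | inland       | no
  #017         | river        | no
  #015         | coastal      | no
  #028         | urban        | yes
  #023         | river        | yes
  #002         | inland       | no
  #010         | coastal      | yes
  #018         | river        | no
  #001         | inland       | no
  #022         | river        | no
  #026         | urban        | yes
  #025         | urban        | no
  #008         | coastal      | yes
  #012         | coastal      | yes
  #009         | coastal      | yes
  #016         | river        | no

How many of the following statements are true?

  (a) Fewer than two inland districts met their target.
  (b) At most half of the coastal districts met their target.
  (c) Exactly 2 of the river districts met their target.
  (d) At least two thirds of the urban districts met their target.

1

(a) inland: |A| = 8, |A ∩ B| = 2; needs |A ∩ B| < 2 — false.
(b) coastal: |A| = 8, |A ∩ B| = 5; needs |A ∩ B| ≤ |A ∖ B| — false.
(c) river: |A| = 8, |A ∩ B| = 2; needs |A ∩ B| = 2 — true.
(d) urban: |A| = 5, |A ∩ B| = 3; needs |A ∩ B| / |A| ≥ 2/3 — false.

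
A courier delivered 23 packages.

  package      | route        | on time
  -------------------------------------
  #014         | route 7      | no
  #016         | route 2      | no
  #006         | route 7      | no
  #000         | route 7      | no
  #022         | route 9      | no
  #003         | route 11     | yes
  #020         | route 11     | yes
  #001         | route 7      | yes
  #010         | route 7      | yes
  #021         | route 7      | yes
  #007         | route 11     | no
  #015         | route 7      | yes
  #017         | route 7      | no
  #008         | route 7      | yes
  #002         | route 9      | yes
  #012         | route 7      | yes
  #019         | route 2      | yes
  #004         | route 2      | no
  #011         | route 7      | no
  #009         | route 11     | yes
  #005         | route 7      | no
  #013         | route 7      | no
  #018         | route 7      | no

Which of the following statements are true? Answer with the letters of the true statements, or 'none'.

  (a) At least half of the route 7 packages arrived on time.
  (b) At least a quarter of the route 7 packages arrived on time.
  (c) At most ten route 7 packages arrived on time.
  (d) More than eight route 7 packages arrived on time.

|A| = 14, |A ∩ B| = 6, |A ∖ B| = 8.
(a) |A ∩ B| ≥ |A ∖ B|: fails.
(b) |A ∩ B| / |A| ≥ 1/4: holds.
(c) |A ∩ B| ≤ 10: holds.
(d) |A ∩ B| > 8: fails.

(b), (c)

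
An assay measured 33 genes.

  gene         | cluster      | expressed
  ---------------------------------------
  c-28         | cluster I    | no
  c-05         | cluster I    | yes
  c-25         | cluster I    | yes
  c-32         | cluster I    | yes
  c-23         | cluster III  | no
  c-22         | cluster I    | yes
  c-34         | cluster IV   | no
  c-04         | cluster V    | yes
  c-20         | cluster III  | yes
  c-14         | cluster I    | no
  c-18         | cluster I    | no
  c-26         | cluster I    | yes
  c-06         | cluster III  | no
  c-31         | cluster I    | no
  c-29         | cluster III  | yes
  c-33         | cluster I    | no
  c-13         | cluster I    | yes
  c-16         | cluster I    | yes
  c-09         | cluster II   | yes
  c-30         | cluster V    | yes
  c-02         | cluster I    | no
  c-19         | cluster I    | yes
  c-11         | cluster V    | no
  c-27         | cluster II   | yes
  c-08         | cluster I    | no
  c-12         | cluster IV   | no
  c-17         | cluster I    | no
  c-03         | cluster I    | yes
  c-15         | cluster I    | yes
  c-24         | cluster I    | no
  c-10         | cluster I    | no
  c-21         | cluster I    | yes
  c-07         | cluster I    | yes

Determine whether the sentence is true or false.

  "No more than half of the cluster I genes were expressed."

Truth condition: |A ∩ B| ≤ |A ∖ B|.
|A| = 22, |A ∩ B| = 12, |A ∖ B| = 10.
12 > 10, so the statement is false.

False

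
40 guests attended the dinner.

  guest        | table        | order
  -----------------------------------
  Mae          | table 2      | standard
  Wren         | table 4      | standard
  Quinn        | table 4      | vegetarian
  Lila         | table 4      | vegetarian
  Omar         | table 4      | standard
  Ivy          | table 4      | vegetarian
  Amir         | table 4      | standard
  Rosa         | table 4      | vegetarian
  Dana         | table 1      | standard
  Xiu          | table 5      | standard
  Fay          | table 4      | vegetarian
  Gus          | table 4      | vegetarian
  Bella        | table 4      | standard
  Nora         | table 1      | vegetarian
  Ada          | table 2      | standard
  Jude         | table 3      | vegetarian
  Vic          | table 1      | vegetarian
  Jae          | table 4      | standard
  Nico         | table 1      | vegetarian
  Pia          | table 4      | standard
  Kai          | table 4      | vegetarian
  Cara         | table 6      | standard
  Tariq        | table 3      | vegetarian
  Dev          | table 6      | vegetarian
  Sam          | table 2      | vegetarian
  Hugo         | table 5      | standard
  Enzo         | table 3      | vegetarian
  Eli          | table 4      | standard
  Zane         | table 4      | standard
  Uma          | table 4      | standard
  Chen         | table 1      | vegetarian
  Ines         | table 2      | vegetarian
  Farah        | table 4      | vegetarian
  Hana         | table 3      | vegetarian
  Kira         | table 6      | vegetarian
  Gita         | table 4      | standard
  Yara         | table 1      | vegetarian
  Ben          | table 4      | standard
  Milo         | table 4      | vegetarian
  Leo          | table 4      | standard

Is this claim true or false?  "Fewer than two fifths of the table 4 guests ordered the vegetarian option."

Truth condition: |A ∩ B| / |A| < 2/5.
|A| = 21, |A ∩ B| = 9, |A ∖ B| = 12.
|A ∩ B|/|A| = 9/21, so the statement is false.

False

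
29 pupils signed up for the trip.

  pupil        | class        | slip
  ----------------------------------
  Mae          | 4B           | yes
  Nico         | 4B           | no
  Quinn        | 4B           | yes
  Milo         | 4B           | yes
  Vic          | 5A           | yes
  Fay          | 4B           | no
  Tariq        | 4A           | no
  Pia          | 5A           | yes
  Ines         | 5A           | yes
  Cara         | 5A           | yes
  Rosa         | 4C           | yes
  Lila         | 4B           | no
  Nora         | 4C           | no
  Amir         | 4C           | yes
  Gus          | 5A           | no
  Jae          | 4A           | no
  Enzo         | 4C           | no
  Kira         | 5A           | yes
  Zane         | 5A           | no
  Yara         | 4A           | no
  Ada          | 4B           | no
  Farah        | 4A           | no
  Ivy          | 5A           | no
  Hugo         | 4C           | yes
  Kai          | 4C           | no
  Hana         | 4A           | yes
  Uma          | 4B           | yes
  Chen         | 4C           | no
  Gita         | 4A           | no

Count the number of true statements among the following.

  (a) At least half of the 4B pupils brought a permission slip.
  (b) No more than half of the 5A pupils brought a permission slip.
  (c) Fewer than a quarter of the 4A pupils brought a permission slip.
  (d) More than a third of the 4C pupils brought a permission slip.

(a) 4B: |A| = 8, |A ∩ B| = 4; needs |A ∩ B| ≥ |A ∖ B| — true.
(b) 5A: |A| = 8, |A ∩ B| = 5; needs |A ∩ B| ≤ |A ∖ B| — false.
(c) 4A: |A| = 6, |A ∩ B| = 1; needs |A ∩ B| / |A| < 1/4 — true.
(d) 4C: |A| = 7, |A ∩ B| = 3; needs |A ∩ B| / |A| > 1/3 — true.

3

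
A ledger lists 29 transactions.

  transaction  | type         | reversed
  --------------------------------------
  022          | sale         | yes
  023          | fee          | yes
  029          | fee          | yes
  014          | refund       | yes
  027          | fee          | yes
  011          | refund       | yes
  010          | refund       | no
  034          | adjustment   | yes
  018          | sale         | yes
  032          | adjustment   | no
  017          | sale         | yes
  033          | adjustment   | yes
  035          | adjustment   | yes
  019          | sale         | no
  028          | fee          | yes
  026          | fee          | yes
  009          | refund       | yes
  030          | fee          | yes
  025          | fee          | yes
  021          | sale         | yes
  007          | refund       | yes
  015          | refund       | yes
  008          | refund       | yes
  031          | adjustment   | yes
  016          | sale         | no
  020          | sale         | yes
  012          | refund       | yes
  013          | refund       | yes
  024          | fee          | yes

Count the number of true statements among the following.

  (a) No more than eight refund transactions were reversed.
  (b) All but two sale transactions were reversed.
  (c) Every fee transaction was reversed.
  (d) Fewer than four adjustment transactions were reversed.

(a) refund: |A| = 9, |A ∩ B| = 8; needs |A ∩ B| ≤ 8 — true.
(b) sale: |A| = 7, |A ∩ B| = 5; needs |A ∖ B| = 2 — true.
(c) fee: |A| = 8, |A ∩ B| = 8; needs A ⊆ B, i.e. every element of A is in B (|A ∖ B| = 0) — true.
(d) adjustment: |A| = 5, |A ∩ B| = 4; needs |A ∩ B| < 4 — false.

3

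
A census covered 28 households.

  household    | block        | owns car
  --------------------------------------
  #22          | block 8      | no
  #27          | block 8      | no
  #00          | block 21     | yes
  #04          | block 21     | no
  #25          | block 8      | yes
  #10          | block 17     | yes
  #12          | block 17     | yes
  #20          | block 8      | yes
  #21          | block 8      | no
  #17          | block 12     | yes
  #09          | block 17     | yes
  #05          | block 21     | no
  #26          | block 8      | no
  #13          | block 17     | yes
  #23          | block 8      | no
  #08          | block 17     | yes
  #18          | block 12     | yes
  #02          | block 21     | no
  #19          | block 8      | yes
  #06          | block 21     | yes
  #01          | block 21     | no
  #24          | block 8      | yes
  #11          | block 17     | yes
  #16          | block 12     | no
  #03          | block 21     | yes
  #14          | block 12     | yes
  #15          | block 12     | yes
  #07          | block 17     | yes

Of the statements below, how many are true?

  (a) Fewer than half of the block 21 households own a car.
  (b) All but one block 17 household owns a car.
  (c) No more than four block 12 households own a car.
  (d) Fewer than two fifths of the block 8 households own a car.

(a) block 21: |A| = 7, |A ∩ B| = 3; needs |A ∩ B| < |A ∖ B| — true.
(b) block 17: |A| = 7, |A ∩ B| = 7; needs |A ∖ B| = 1 — false.
(c) block 12: |A| = 5, |A ∩ B| = 4; needs |A ∩ B| ≤ 4 — true.
(d) block 8: |A| = 9, |A ∩ B| = 4; needs |A ∩ B| / |A| < 2/5 — false.

2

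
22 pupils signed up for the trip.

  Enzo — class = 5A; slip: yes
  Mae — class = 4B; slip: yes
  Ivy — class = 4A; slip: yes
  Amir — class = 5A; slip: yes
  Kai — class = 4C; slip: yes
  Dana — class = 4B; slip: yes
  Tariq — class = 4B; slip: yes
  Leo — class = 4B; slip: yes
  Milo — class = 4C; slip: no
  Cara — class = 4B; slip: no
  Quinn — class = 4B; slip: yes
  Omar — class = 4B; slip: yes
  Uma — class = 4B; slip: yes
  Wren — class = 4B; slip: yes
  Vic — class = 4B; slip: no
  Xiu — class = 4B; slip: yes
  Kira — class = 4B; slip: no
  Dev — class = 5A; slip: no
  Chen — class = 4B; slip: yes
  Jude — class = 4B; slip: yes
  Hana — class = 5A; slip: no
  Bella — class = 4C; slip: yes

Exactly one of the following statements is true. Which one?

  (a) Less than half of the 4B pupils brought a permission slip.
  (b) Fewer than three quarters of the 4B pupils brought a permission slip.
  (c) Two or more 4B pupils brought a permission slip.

(c)

|A| = 14, |A ∩ B| = 11, |A ∖ B| = 3.
(a) requires |A ∩ B| < |A ∖ B|: false.
(b) requires |A ∩ B| / |A| < 3/4: false.
(c) requires |A ∩ B| ≥ 2: true.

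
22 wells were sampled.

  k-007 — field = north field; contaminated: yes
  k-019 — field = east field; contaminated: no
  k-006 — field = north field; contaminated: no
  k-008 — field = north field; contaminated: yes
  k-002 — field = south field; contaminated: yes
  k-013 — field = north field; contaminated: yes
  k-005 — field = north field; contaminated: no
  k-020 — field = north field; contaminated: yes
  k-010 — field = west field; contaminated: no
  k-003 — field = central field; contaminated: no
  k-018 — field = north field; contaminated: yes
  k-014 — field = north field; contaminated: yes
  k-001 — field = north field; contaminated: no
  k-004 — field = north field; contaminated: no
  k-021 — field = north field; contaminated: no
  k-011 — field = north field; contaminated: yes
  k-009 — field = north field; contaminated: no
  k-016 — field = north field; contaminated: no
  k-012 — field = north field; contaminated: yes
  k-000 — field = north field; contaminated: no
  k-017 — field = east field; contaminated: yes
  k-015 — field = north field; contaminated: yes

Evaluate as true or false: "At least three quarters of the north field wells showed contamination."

Truth condition: |A ∩ B| / |A| ≥ 3/4.
|A| = 17, |A ∩ B| = 9, |A ∖ B| = 8.
|A ∩ B|/|A| = 9/17, so the statement is false.

False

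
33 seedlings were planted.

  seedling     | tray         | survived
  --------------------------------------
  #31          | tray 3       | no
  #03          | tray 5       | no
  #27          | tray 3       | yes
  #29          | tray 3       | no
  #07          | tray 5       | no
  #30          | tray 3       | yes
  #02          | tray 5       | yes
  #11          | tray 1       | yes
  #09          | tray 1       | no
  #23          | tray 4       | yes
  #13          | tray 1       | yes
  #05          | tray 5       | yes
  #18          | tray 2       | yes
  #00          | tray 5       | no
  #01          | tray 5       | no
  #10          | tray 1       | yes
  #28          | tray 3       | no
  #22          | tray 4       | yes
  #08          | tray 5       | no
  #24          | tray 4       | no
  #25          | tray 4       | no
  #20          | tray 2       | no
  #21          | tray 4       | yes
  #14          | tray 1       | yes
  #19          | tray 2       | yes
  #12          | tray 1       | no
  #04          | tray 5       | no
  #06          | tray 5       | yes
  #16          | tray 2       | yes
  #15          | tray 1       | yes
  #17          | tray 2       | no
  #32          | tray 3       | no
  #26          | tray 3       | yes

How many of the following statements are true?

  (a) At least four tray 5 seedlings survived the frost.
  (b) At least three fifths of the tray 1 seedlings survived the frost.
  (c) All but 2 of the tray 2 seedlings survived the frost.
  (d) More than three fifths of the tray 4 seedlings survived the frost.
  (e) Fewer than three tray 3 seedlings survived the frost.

2

(a) tray 5: |A| = 9, |A ∩ B| = 3; needs |A ∩ B| ≥ 4 — false.
(b) tray 1: |A| = 7, |A ∩ B| = 5; needs |A ∩ B| / |A| ≥ 3/5 — true.
(c) tray 2: |A| = 5, |A ∩ B| = 3; needs |A ∖ B| = 2 — true.
(d) tray 4: |A| = 5, |A ∩ B| = 3; needs |A ∩ B| / |A| > 3/5 — false.
(e) tray 3: |A| = 7, |A ∩ B| = 3; needs |A ∩ B| < 3 — false.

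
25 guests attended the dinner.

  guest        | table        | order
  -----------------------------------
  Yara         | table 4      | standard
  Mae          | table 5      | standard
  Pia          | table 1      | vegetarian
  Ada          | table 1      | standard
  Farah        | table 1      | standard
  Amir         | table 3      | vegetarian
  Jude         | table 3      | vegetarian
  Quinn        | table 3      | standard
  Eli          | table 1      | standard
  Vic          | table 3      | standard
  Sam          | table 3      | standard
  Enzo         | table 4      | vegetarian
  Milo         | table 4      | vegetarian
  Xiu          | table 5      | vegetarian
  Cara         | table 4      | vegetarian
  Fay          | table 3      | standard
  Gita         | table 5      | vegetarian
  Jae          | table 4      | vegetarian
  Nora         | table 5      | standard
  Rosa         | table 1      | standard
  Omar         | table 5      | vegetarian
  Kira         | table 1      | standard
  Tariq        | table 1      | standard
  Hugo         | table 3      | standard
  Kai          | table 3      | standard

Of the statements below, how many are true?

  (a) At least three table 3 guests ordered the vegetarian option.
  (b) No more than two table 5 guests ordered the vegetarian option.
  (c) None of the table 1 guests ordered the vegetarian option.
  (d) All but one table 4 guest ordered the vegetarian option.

(a) table 3: |A| = 8, |A ∩ B| = 2; needs |A ∩ B| ≥ 3 — false.
(b) table 5: |A| = 5, |A ∩ B| = 3; needs |A ∩ B| ≤ 2 — false.
(c) table 1: |A| = 7, |A ∩ B| = 1; needs A ∩ B = ∅ (|A ∩ B| = 0) — false.
(d) table 4: |A| = 5, |A ∩ B| = 4; needs |A ∖ B| = 1 — true.

1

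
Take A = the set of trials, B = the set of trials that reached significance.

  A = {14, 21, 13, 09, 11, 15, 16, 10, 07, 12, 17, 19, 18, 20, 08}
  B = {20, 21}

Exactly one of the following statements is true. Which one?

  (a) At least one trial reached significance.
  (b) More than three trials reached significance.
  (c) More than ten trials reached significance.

|A| = 15, |A ∩ B| = 2, |A ∖ B| = 13.
(a) requires A ∩ B ≠ ∅ (|A ∩ B| ≥ 1): true.
(b) requires |A ∩ B| > 3: false.
(c) requires |A ∩ B| > 10: false.

(a)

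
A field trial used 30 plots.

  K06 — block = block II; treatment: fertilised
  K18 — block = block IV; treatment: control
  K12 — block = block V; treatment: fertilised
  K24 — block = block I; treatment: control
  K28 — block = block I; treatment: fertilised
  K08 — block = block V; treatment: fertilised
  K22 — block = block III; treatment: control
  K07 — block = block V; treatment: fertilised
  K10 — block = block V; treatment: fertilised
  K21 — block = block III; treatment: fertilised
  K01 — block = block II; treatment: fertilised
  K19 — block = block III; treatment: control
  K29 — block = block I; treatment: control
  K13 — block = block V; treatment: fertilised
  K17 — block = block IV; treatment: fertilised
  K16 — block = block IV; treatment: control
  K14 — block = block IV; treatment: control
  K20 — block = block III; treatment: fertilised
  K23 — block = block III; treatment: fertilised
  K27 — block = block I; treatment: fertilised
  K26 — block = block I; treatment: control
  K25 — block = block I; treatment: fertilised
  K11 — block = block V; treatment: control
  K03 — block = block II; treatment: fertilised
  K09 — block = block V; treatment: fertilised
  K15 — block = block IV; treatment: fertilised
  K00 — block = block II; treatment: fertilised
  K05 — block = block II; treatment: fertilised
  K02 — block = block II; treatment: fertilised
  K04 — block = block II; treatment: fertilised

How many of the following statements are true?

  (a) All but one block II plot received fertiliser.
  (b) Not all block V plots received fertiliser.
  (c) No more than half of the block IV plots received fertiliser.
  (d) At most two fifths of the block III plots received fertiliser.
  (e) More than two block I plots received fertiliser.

(a) block II: |A| = 7, |A ∩ B| = 7; needs |A ∖ B| = 1 — false.
(b) block V: |A| = 7, |A ∩ B| = 6; needs A ⊄ B (|A ∖ B| ≥ 1) — true.
(c) block IV: |A| = 5, |A ∩ B| = 2; needs |A ∩ B| ≤ |A ∖ B| — true.
(d) block III: |A| = 5, |A ∩ B| = 3; needs |A ∩ B| / |A| ≤ 2/5 — false.
(e) block I: |A| = 6, |A ∩ B| = 3; needs |A ∩ B| > 2 — true.

3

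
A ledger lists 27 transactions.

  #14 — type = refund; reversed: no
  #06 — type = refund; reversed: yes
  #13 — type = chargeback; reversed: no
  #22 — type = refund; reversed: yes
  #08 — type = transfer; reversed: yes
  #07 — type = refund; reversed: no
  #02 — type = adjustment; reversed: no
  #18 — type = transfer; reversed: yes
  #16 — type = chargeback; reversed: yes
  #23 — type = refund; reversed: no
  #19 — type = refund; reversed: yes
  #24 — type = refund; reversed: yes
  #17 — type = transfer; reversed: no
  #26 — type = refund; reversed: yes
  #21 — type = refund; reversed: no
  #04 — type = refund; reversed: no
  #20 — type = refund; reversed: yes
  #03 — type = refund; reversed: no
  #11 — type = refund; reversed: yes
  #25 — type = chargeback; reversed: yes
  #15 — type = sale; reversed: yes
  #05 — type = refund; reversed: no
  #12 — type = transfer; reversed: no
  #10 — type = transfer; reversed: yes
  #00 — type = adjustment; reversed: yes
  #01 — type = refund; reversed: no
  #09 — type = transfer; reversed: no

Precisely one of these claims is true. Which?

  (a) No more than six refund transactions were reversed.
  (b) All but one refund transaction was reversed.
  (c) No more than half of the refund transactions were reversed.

|A| = 15, |A ∩ B| = 7, |A ∖ B| = 8.
(a) requires |A ∩ B| ≤ 6: false.
(b) requires |A ∖ B| = 1: false.
(c) requires |A ∩ B| ≤ |A ∖ B|: true.

(c)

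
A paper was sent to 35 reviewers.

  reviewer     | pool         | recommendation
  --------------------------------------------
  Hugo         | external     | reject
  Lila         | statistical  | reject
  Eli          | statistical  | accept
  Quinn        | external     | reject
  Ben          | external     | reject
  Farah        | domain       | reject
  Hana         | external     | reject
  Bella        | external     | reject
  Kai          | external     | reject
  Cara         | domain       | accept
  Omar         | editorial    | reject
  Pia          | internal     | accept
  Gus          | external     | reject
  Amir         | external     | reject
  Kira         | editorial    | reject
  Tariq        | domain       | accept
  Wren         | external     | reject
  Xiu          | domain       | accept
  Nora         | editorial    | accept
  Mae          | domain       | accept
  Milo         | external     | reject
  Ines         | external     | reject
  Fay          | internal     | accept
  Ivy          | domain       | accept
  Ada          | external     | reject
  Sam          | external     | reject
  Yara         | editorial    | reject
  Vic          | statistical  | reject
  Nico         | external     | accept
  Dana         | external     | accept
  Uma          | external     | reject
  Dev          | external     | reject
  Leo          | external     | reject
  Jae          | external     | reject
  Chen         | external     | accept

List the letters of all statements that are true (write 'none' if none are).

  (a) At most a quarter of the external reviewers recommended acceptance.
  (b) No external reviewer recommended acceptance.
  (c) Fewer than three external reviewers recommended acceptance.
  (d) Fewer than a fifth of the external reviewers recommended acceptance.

|A| = 20, |A ∩ B| = 3, |A ∖ B| = 17.
(a) |A ∩ B| / |A| ≤ 1/4: holds.
(b) A ∩ B = ∅ (|A ∩ B| = 0): fails.
(c) |A ∩ B| < 3: fails.
(d) |A ∩ B| / |A| < 1/5: holds.

(a), (d)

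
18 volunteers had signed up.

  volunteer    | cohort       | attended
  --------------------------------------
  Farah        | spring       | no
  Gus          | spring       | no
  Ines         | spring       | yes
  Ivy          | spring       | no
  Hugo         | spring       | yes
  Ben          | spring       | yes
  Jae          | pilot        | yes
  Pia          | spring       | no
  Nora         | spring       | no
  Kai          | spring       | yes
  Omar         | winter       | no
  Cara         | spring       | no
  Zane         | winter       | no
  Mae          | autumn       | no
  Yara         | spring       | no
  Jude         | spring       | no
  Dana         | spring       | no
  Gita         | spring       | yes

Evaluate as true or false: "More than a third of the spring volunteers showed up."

True

Truth condition: |A ∩ B| / |A| > 1/3.
A (the restrictor) = {Farah, Gus, Ines, Ivy, Hugo, Ben, Pia, Nora, Kai, Cara, Yara, Jude, Dana, Gita}, |A| = 14.
A ∩ B = {Ines, Hugo, Ben, Kai, Gita}, so |A ∩ B| = 5.
A ∖ B = {Farah, Gus, Ivy, Pia, Nora, Cara, Yara, Jude, Dana}, so |A ∖ B| = 9.
|A ∩ B|/|A| = 5/14, so the statement is true.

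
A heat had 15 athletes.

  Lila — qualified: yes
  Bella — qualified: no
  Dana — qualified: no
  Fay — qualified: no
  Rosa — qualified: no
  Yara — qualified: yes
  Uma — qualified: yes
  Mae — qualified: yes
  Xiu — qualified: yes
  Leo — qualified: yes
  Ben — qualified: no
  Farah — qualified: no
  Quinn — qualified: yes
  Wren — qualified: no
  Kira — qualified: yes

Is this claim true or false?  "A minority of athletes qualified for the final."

False

'A minority of athletes qualified for the final' holds iff |A ∩ B| < |A ∖ B|.
|A| = 15, |A ∩ B| = 8, |A ∖ B| = 7.
8 > 7, so the statement is false.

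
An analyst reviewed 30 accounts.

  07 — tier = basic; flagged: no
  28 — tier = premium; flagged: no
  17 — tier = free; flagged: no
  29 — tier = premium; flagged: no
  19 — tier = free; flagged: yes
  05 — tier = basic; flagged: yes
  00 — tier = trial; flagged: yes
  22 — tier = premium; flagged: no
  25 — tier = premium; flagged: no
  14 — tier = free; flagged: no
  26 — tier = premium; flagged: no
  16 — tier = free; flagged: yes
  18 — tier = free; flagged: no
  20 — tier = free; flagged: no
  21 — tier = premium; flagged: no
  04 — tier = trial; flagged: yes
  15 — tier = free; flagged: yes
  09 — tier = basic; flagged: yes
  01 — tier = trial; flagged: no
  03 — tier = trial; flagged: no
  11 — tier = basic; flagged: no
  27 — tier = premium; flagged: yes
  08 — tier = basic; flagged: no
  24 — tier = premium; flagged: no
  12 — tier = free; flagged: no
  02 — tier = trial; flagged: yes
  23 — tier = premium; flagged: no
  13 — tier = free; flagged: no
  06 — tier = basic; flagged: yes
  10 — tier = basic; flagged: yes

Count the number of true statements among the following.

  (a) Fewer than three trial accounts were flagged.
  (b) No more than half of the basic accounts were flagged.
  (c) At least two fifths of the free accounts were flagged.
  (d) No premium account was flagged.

0

(a) trial: |A| = 5, |A ∩ B| = 3; needs |A ∩ B| < 3 — false.
(b) basic: |A| = 7, |A ∩ B| = 4; needs |A ∩ B| ≤ |A ∖ B| — false.
(c) free: |A| = 9, |A ∩ B| = 3; needs |A ∩ B| / |A| ≥ 2/5 — false.
(d) premium: |A| = 9, |A ∩ B| = 1; needs A ∩ B = ∅ (|A ∩ B| = 0) — false.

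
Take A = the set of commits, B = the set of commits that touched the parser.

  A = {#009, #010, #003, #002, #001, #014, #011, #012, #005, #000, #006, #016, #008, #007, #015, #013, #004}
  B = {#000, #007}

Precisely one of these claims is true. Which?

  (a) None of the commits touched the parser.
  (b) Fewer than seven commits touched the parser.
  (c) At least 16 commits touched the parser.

(b)

|A| = 17, |A ∩ B| = 2, |A ∖ B| = 15.
(a) requires A ∩ B = ∅ (|A ∩ B| = 0): false.
(b) requires |A ∩ B| < 7: true.
(c) requires |A ∩ B| ≥ 16: false.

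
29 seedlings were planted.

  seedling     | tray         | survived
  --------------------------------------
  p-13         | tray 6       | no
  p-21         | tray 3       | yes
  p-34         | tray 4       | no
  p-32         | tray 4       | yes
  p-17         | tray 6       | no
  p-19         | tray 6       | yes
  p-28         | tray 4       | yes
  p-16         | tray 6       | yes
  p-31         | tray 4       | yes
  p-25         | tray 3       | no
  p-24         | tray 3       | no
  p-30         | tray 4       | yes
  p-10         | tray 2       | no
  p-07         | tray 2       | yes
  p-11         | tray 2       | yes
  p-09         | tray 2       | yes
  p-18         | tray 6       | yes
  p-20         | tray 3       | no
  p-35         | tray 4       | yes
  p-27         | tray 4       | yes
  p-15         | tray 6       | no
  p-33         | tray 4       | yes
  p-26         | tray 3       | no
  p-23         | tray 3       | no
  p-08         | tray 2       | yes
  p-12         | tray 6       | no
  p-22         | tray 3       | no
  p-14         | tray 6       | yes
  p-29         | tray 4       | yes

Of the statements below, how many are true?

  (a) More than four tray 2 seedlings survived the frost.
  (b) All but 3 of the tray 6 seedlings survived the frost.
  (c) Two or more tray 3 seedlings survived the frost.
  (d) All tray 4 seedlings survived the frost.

(a) tray 2: |A| = 5, |A ∩ B| = 4; needs |A ∩ B| > 4 — false.
(b) tray 6: |A| = 8, |A ∩ B| = 4; needs |A ∖ B| = 3 — false.
(c) tray 3: |A| = 7, |A ∩ B| = 1; needs |A ∩ B| ≥ 2 — false.
(d) tray 4: |A| = 9, |A ∩ B| = 8; needs A ⊆ B, i.e. every element of A is in B (|A ∖ B| = 0) — false.

0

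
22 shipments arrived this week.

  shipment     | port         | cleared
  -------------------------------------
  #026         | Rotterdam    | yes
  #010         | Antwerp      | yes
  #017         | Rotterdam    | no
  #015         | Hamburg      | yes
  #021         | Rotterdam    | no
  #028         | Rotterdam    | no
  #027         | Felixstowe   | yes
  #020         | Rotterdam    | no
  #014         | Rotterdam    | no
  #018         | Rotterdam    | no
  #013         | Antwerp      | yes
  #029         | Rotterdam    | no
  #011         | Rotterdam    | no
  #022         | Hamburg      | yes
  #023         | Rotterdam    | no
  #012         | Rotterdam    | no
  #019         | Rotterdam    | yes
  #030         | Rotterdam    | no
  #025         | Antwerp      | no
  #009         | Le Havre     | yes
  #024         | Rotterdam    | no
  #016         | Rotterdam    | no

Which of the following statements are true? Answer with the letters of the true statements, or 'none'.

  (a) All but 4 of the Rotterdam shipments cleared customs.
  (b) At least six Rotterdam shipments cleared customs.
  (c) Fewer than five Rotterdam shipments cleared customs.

|A| = 15, |A ∩ B| = 2, |A ∖ B| = 13.
(a) |A ∖ B| = 4: fails.
(b) |A ∩ B| ≥ 6: fails.
(c) |A ∩ B| < 5: holds.

(c)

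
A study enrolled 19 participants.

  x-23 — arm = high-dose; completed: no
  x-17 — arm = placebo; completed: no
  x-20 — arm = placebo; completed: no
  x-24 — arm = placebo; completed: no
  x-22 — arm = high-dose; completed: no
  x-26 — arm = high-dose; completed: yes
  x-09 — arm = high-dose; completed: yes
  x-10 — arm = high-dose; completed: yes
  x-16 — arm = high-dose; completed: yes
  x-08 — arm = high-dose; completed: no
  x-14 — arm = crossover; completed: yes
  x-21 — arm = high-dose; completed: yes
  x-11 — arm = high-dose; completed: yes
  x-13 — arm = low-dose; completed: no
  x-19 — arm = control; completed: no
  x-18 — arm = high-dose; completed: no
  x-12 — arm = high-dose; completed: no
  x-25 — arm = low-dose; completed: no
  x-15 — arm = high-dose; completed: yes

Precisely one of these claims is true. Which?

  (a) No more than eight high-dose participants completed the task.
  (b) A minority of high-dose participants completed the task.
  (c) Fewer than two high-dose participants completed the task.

(a)

|A| = 12, |A ∩ B| = 7, |A ∖ B| = 5.
(a) requires |A ∩ B| ≤ 8: true.
(b) requires |A ∩ B| < |A ∖ B|: false.
(c) requires |A ∩ B| < 2: false.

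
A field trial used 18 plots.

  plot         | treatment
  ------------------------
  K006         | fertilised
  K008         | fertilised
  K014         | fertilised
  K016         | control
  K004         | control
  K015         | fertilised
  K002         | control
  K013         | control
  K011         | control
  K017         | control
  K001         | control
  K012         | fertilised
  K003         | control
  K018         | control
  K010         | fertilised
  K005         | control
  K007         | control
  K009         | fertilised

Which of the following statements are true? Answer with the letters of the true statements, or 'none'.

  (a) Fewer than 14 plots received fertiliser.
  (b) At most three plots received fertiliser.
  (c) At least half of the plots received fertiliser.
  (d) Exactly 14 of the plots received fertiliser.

(a)

|A| = 18, |A ∩ B| = 7, |A ∖ B| = 11.
(a) |A ∩ B| < 14: holds.
(b) |A ∩ B| ≤ 3: fails.
(c) |A ∩ B| ≥ |A ∖ B|: fails.
(d) |A ∩ B| = 14: fails.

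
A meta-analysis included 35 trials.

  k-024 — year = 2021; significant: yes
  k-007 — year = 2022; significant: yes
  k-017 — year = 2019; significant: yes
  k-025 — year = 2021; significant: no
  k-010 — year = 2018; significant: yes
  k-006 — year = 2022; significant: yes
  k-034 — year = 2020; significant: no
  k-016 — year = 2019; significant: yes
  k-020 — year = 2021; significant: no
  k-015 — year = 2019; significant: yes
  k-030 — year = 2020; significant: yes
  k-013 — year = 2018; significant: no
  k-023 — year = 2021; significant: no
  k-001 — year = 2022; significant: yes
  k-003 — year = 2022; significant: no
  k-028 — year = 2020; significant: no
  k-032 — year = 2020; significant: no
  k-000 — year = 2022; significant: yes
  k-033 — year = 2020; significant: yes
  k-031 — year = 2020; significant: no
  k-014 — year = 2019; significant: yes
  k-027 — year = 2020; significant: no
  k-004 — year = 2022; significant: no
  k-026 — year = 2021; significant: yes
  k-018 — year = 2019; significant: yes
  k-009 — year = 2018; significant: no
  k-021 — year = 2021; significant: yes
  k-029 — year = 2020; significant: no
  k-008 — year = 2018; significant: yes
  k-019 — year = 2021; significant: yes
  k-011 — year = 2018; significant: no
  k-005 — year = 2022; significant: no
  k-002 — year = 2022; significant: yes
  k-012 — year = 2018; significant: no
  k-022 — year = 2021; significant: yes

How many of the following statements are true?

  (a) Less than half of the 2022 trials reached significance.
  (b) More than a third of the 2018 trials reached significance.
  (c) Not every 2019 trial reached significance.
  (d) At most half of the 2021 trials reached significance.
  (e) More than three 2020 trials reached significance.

0

(a) 2022: |A| = 8, |A ∩ B| = 5; needs |A ∩ B| < |A ∖ B| — false.
(b) 2018: |A| = 6, |A ∩ B| = 2; needs |A ∩ B| / |A| > 1/3 — false.
(c) 2019: |A| = 5, |A ∩ B| = 5; needs A ⊄ B (|A ∖ B| ≥ 1) — false.
(d) 2021: |A| = 8, |A ∩ B| = 5; needs |A ∩ B| ≤ |A ∖ B| — false.
(e) 2020: |A| = 8, |A ∩ B| = 2; needs |A ∩ B| > 3 — false.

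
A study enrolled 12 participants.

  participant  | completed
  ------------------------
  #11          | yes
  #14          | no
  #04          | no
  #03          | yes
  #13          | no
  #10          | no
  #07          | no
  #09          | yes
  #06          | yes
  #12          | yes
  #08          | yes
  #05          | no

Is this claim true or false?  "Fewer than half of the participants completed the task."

False

'Fewer than half of the participants completed the task' holds iff |A ∩ B| < |A ∖ B|.
A (the restrictor) = {#11, #14, #04, #03, #13, #10, #07, #09, #06, #12, #08, #05}, |A| = 12.
A ∩ B = {#11, #03, #09, #06, #12, #08}, so |A ∩ B| = 6.
A ∖ B = {#14, #04, #13, #10, #07, #05}, so |A ∖ B| = 6.
6 = 6, so the statement is false.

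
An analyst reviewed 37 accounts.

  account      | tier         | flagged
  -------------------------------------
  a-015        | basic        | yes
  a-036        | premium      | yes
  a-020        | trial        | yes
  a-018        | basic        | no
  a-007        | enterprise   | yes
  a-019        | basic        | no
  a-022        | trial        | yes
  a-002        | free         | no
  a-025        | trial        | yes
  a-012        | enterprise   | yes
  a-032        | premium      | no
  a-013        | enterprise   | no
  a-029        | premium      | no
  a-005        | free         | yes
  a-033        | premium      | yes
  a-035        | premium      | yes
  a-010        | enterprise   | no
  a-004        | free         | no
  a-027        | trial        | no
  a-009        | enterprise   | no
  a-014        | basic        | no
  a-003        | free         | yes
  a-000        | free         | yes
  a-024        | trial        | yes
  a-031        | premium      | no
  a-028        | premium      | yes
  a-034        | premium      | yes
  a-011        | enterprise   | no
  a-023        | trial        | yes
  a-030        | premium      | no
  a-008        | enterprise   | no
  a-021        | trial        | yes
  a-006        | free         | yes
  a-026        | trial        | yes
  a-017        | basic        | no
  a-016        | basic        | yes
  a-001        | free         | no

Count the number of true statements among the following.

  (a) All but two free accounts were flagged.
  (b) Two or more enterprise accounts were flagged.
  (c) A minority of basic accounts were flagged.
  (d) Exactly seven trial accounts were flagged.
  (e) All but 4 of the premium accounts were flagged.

(a) free: |A| = 7, |A ∩ B| = 4; needs |A ∖ B| = 2 — false.
(b) enterprise: |A| = 7, |A ∩ B| = 2; needs |A ∩ B| ≥ 2 — true.
(c) basic: |A| = 6, |A ∩ B| = 2; needs |A ∩ B| < |A ∖ B| — true.
(d) trial: |A| = 8, |A ∩ B| = 7; needs |A ∩ B| = 7 — true.
(e) premium: |A| = 9, |A ∩ B| = 5; needs |A ∖ B| = 4 — true.

4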